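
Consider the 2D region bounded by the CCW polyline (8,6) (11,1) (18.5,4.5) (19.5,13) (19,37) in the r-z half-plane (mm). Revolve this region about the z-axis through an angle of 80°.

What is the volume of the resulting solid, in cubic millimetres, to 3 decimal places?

Profile (r,z), 5 vertices: (8,6) (11,1) (18.5,4.5) (19.5,13) (19,37)
edge 0: (8,6)→(11,1)  cross = 8·1 − 11·6 = -58.0000; (r_i+r_j)·cross = 19·-58.0000 = -1102.0000
edge 1: (11,1)→(18.5,4.5)  cross = 11·4.5 − 18.5·1 = 31.0000; (r_i+r_j)·cross = 29.5·31.0000 = 914.5000
edge 2: (18.5,4.5)→(19.5,13)  cross = 18.5·13 − 19.5·4.5 = 152.7500; (r_i+r_j)·cross = 38·152.7500 = 5804.5000
edge 3: (19.5,13)→(19,37)  cross = 19.5·37 − 19·13 = 474.5000; (r_i+r_j)·cross = 38.5·474.5000 = 18268.2500
edge 4: (19,37)→(8,6)  cross = 19·6 − 8·37 = -182.0000; (r_i+r_j)·cross = 27·-182.0000 = -4914.0000
Σcross = 418.2500 → A = |Σcross|/2 = 209.1250 mm²
Σ(r_i+r_j)·cross = 18971.2500 → first moment M = |Σ|/6 = 3161.8750
R_c = M/A = 3161.8750/209.1250 = 15.1195 mm
θ = 80° = 1.396263 rad
V = θ·R_c·A = 1.396263·15.1195·209.1250 = 4414.810 mm³

Volume = 4414.810 mm³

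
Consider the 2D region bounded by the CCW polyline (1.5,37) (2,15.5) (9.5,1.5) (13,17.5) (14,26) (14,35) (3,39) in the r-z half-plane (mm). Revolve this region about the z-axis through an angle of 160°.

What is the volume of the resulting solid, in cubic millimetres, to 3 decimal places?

Volume = 7091.913 mm³

Profile (r,z), 7 vertices: (1.5,37) (2,15.5) (9.5,1.5) (13,17.5) (14,26) (14,35) (3,39)
edge 0: (1.5,37)→(2,15.5)  cross = 1.5·15.5 − 2·37 = -50.7500; (r_i+r_j)·cross = 3.5·-50.7500 = -177.6250
edge 1: (2,15.5)→(9.5,1.5)  cross = 2·1.5 − 9.5·15.5 = -144.2500; (r_i+r_j)·cross = 11.5·-144.2500 = -1658.8750
edge 2: (9.5,1.5)→(13,17.5)  cross = 9.5·17.5 − 13·1.5 = 146.7500; (r_i+r_j)·cross = 22.5·146.7500 = 3301.8750
edge 3: (13,17.5)→(14,26)  cross = 13·26 − 14·17.5 = 93.0000; (r_i+r_j)·cross = 27·93.0000 = 2511.0000
edge 4: (14,26)→(14,35)  cross = 14·35 − 14·26 = 126.0000; (r_i+r_j)·cross = 28·126.0000 = 3528.0000
edge 5: (14,35)→(3,39)  cross = 14·39 − 3·35 = 441.0000; (r_i+r_j)·cross = 17·441.0000 = 7497.0000
edge 6: (3,39)→(1.5,37)  cross = 3·37 − 1.5·39 = 52.5000; (r_i+r_j)·cross = 4.5·52.5000 = 236.2500
Σcross = 664.2500 → A = |Σcross|/2 = 332.1250 mm²
Σ(r_i+r_j)·cross = 15237.6250 → first moment M = |Σ|/6 = 2539.6042
R_c = M/A = 2539.6042/332.1250 = 7.6465 mm
θ = 160° = 2.792527 rad
V = θ·R_c·A = 2.792527·7.6465·332.1250 = 7091.913 mm³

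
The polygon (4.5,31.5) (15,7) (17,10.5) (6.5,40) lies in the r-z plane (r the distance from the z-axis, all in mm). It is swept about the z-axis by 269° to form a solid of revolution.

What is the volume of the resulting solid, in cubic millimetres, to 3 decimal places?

Profile (r,z), 4 vertices: (4.5,31.5) (15,7) (17,10.5) (6.5,40)
edge 0: (4.5,31.5)→(15,7)  cross = 4.5·7 − 15·31.5 = -441.0000; (r_i+r_j)·cross = 19.5·-441.0000 = -8599.5000
edge 1: (15,7)→(17,10.5)  cross = 15·10.5 − 17·7 = 38.5000; (r_i+r_j)·cross = 32·38.5000 = 1232.0000
edge 2: (17,10.5)→(6.5,40)  cross = 17·40 − 6.5·10.5 = 611.7500; (r_i+r_j)·cross = 23.5·611.7500 = 14376.1250
edge 3: (6.5,40)→(4.5,31.5)  cross = 6.5·31.5 − 4.5·40 = 24.7500; (r_i+r_j)·cross = 11·24.7500 = 272.2500
Σcross = 234.0000 → A = |Σcross|/2 = 117.0000 mm²
Σ(r_i+r_j)·cross = 7280.8750 → first moment M = |Σ|/6 = 1213.4792
R_c = M/A = 1213.4792/117.0000 = 10.3716 mm
θ = 269° = 4.694936 rad
V = θ·R_c·A = 4.694936·10.3716·117.0000 = 5697.207 mm³

Volume = 5697.207 mm³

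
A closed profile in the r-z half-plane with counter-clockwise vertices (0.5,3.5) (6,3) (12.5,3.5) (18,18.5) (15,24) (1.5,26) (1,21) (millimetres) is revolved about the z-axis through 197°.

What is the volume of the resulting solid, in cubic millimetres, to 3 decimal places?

Volume = 8963.859 mm³

Profile (r,z), 7 vertices: (0.5,3.5) (6,3) (12.5,3.5) (18,18.5) (15,24) (1.5,26) (1,21)
edge 0: (0.5,3.5)→(6,3)  cross = 0.5·3 − 6·3.5 = -19.5000; (r_i+r_j)·cross = 6.5·-19.5000 = -126.7500
edge 1: (6,3)→(12.5,3.5)  cross = 6·3.5 − 12.5·3 = -16.5000; (r_i+r_j)·cross = 18.5·-16.5000 = -305.2500
edge 2: (12.5,3.5)→(18,18.5)  cross = 12.5·18.5 − 18·3.5 = 168.2500; (r_i+r_j)·cross = 30.5·168.2500 = 5131.6250
edge 3: (18,18.5)→(15,24)  cross = 18·24 − 15·18.5 = 154.5000; (r_i+r_j)·cross = 33·154.5000 = 5098.5000
edge 4: (15,24)→(1.5,26)  cross = 15·26 − 1.5·24 = 354.0000; (r_i+r_j)·cross = 16.5·354.0000 = 5841.0000
edge 5: (1.5,26)→(1,21)  cross = 1.5·21 − 1·26 = 5.5000; (r_i+r_j)·cross = 2.5·5.5000 = 13.7500
edge 6: (1,21)→(0.5,3.5)  cross = 1·3.5 − 0.5·21 = -7.0000; (r_i+r_j)·cross = 1.5·-7.0000 = -10.5000
Σcross = 639.2500 → A = |Σcross|/2 = 319.6250 mm²
Σ(r_i+r_j)·cross = 15642.3750 → first moment M = |Σ|/6 = 2607.0625
R_c = M/A = 2607.0625/319.6250 = 8.1566 mm
θ = 197° = 3.438299 rad
V = θ·R_c·A = 3.438299·8.1566·319.6250 = 8963.859 mm³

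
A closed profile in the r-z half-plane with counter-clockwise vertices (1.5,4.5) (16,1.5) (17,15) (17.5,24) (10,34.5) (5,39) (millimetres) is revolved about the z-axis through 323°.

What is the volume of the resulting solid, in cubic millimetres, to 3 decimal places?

Profile (r,z), 6 vertices: (1.5,4.5) (16,1.5) (17,15) (17.5,24) (10,34.5) (5,39)
edge 0: (1.5,4.5)→(16,1.5)  cross = 1.5·1.5 − 16·4.5 = -69.7500; (r_i+r_j)·cross = 17.5·-69.7500 = -1220.6250
edge 1: (16,1.5)→(17,15)  cross = 16·15 − 17·1.5 = 214.5000; (r_i+r_j)·cross = 33·214.5000 = 7078.5000
edge 2: (17,15)→(17.5,24)  cross = 17·24 − 17.5·15 = 145.5000; (r_i+r_j)·cross = 34.5·145.5000 = 5019.7500
edge 3: (17.5,24)→(10,34.5)  cross = 17.5·34.5 − 10·24 = 363.7500; (r_i+r_j)·cross = 27.5·363.7500 = 10003.1250
edge 4: (10,34.5)→(5,39)  cross = 10·39 − 5·34.5 = 217.5000; (r_i+r_j)·cross = 15·217.5000 = 3262.5000
edge 5: (5,39)→(1.5,4.5)  cross = 5·4.5 − 1.5·39 = -36.0000; (r_i+r_j)·cross = 6.5·-36.0000 = -234.0000
Σcross = 835.5000 → A = |Σcross|/2 = 417.7500 mm²
Σ(r_i+r_j)·cross = 23909.2500 → first moment M = |Σ|/6 = 3984.8750
R_c = M/A = 3984.8750/417.7500 = 9.5389 mm
θ = 323° = 5.637413 rad
V = θ·R_c·A = 5.637413·9.5389·417.7500 = 22464.388 mm³

Volume = 22464.388 mm³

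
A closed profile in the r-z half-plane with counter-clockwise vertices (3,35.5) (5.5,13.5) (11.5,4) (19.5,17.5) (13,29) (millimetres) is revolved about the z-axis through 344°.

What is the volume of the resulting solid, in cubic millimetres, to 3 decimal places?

Volume = 17228.410 mm³

Profile (r,z), 5 vertices: (3,35.5) (5.5,13.5) (11.5,4) (19.5,17.5) (13,29)
edge 0: (3,35.5)→(5.5,13.5)  cross = 3·13.5 − 5.5·35.5 = -154.7500; (r_i+r_j)·cross = 8.5·-154.7500 = -1315.3750
edge 1: (5.5,13.5)→(11.5,4)  cross = 5.5·4 − 11.5·13.5 = -133.2500; (r_i+r_j)·cross = 17·-133.2500 = -2265.2500
edge 2: (11.5,4)→(19.5,17.5)  cross = 11.5·17.5 − 19.5·4 = 123.2500; (r_i+r_j)·cross = 31·123.2500 = 3820.7500
edge 3: (19.5,17.5)→(13,29)  cross = 19.5·29 − 13·17.5 = 338.0000; (r_i+r_j)·cross = 32.5·338.0000 = 10985.0000
edge 4: (13,29)→(3,35.5)  cross = 13·35.5 − 3·29 = 374.5000; (r_i+r_j)·cross = 16·374.5000 = 5992.0000
Σcross = 547.7500 → A = |Σcross|/2 = 273.8750 mm²
Σ(r_i+r_j)·cross = 17217.1250 → first moment M = |Σ|/6 = 2869.5208
R_c = M/A = 2869.5208/273.8750 = 10.4775 mm
θ = 344° = 6.003933 rad
V = θ·R_c·A = 6.003933·10.4775·273.8750 = 17228.410 mm³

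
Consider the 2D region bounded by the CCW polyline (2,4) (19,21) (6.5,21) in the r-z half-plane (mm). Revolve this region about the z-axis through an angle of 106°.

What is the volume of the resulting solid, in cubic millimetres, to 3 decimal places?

Volume = 1801.871 mm³

Profile (r,z), 3 vertices: (2,4) (19,21) (6.5,21)
edge 0: (2,4)→(19,21)  cross = 2·21 − 19·4 = -34.0000; (r_i+r_j)·cross = 21·-34.0000 = -714.0000
edge 1: (19,21)→(6.5,21)  cross = 19·21 − 6.5·21 = 262.5000; (r_i+r_j)·cross = 25.5·262.5000 = 6693.7500
edge 2: (6.5,21)→(2,4)  cross = 6.5·4 − 2·21 = -16.0000; (r_i+r_j)·cross = 8.5·-16.0000 = -136.0000
Σcross = 212.5000 → A = |Σcross|/2 = 106.2500 mm²
Σ(r_i+r_j)·cross = 5843.7500 → first moment M = |Σ|/6 = 973.9583
R_c = M/A = 973.9583/106.2500 = 9.1667 mm
θ = 106° = 1.850049 rad
V = θ·R_c·A = 1.850049·9.1667·106.2500 = 1801.871 mm³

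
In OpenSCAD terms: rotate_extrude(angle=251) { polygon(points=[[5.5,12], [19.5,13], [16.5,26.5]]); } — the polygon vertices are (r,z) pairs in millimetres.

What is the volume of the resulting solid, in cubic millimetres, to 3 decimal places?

Volume = 5817.671 mm³

Profile (r,z), 3 vertices: (5.5,12) (19.5,13) (16.5,26.5)
edge 0: (5.5,12)→(19.5,13)  cross = 5.5·13 − 19.5·12 = -162.5000; (r_i+r_j)·cross = 25·-162.5000 = -4062.5000
edge 1: (19.5,13)→(16.5,26.5)  cross = 19.5·26.5 − 16.5·13 = 302.2500; (r_i+r_j)·cross = 36·302.2500 = 10881.0000
edge 2: (16.5,26.5)→(5.5,12)  cross = 16.5·12 − 5.5·26.5 = 52.2500; (r_i+r_j)·cross = 22·52.2500 = 1149.5000
Σcross = 192.0000 → A = |Σcross|/2 = 96.0000 mm²
Σ(r_i+r_j)·cross = 7968.0000 → first moment M = |Σ|/6 = 1328.0000
R_c = M/A = 1328.0000/96.0000 = 13.8333 mm
θ = 251° = 4.380776 rad
V = θ·R_c·A = 4.380776·13.8333·96.0000 = 5817.671 mm³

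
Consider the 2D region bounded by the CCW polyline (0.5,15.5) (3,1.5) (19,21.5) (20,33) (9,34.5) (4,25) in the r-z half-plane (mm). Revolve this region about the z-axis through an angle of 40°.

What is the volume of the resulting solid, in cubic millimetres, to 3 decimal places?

Profile (r,z), 6 vertices: (0.5,15.5) (3,1.5) (19,21.5) (20,33) (9,34.5) (4,25)
edge 0: (0.5,15.5)→(3,1.5)  cross = 0.5·1.5 − 3·15.5 = -45.7500; (r_i+r_j)·cross = 3.5·-45.7500 = -160.1250
edge 1: (3,1.5)→(19,21.5)  cross = 3·21.5 − 19·1.5 = 36.0000; (r_i+r_j)·cross = 22·36.0000 = 792.0000
edge 2: (19,21.5)→(20,33)  cross = 19·33 − 20·21.5 = 197.0000; (r_i+r_j)·cross = 39·197.0000 = 7683.0000
edge 3: (20,33)→(9,34.5)  cross = 20·34.5 − 9·33 = 393.0000; (r_i+r_j)·cross = 29·393.0000 = 11397.0000
edge 4: (9,34.5)→(4,25)  cross = 9·25 − 4·34.5 = 87.0000; (r_i+r_j)·cross = 13·87.0000 = 1131.0000
edge 5: (4,25)→(0.5,15.5)  cross = 4·15.5 − 0.5·25 = 49.5000; (r_i+r_j)·cross = 4.5·49.5000 = 222.7500
Σcross = 716.7500 → A = |Σcross|/2 = 358.3750 mm²
Σ(r_i+r_j)·cross = 21065.6250 → first moment M = |Σ|/6 = 3510.9375
R_c = M/A = 3510.9375/358.3750 = 9.7968 mm
θ = 40° = 0.698132 rad
V = θ·R_c·A = 0.698132·9.7968·358.3750 = 2451.097 mm³

Volume = 2451.097 mm³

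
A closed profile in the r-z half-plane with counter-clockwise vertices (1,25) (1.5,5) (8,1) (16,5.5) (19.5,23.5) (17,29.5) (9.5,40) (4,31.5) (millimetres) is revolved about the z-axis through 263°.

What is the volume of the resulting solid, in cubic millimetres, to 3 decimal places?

Volume = 22183.175 mm³

Profile (r,z), 8 vertices: (1,25) (1.5,5) (8,1) (16,5.5) (19.5,23.5) (17,29.5) (9.5,40) (4,31.5)
edge 0: (1,25)→(1.5,5)  cross = 1·5 − 1.5·25 = -32.5000; (r_i+r_j)·cross = 2.5·-32.5000 = -81.2500
edge 1: (1.5,5)→(8,1)  cross = 1.5·1 − 8·5 = -38.5000; (r_i+r_j)·cross = 9.5·-38.5000 = -365.7500
edge 2: (8,1)→(16,5.5)  cross = 8·5.5 − 16·1 = 28.0000; (r_i+r_j)·cross = 24·28.0000 = 672.0000
edge 3: (16,5.5)→(19.5,23.5)  cross = 16·23.5 − 19.5·5.5 = 268.7500; (r_i+r_j)·cross = 35.5·268.7500 = 9540.6250
edge 4: (19.5,23.5)→(17,29.5)  cross = 19.5·29.5 − 17·23.5 = 175.7500; (r_i+r_j)·cross = 36.5·175.7500 = 6414.8750
edge 5: (17,29.5)→(9.5,40)  cross = 17·40 − 9.5·29.5 = 399.7500; (r_i+r_j)·cross = 26.5·399.7500 = 10593.3750
edge 6: (9.5,40)→(4,31.5)  cross = 9.5·31.5 − 4·40 = 139.2500; (r_i+r_j)·cross = 13.5·139.2500 = 1879.8750
edge 7: (4,31.5)→(1,25)  cross = 4·25 − 1·31.5 = 68.5000; (r_i+r_j)·cross = 5·68.5000 = 342.5000
Σcross = 1009.0000 → A = |Σcross|/2 = 504.5000 mm²
Σ(r_i+r_j)·cross = 28996.2500 → first moment M = |Σ|/6 = 4832.7083
R_c = M/A = 4832.7083/504.5000 = 9.5792 mm
θ = 263° = 4.590216 rad
V = θ·R_c·A = 4.590216·9.5792·504.5000 = 22183.175 mm³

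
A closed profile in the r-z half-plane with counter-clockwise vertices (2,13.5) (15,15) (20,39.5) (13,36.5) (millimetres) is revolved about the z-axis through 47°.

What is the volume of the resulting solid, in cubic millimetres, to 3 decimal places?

Volume = 2185.702 mm³

Profile (r,z), 4 vertices: (2,13.5) (15,15) (20,39.5) (13,36.5)
edge 0: (2,13.5)→(15,15)  cross = 2·15 − 15·13.5 = -172.5000; (r_i+r_j)·cross = 17·-172.5000 = -2932.5000
edge 1: (15,15)→(20,39.5)  cross = 15·39.5 − 20·15 = 292.5000; (r_i+r_j)·cross = 35·292.5000 = 10237.5000
edge 2: (20,39.5)→(13,36.5)  cross = 20·36.5 − 13·39.5 = 216.5000; (r_i+r_j)·cross = 33·216.5000 = 7144.5000
edge 3: (13,36.5)→(2,13.5)  cross = 13·13.5 − 2·36.5 = 102.5000; (r_i+r_j)·cross = 15·102.5000 = 1537.5000
Σcross = 439.0000 → A = |Σcross|/2 = 219.5000 mm²
Σ(r_i+r_j)·cross = 15987.0000 → first moment M = |Σ|/6 = 2664.5000
R_c = M/A = 2664.5000/219.5000 = 12.1390 mm
θ = 47° = 0.820305 rad
V = θ·R_c·A = 0.820305·12.1390·219.5000 = 2185.702 mm³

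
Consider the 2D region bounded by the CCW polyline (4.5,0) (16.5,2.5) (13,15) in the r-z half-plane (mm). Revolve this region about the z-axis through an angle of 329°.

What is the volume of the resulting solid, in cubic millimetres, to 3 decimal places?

Profile (r,z), 3 vertices: (4.5,0) (16.5,2.5) (13,15)
edge 0: (4.5,0)→(16.5,2.5)  cross = 4.5·2.5 − 16.5·0 = 11.2500; (r_i+r_j)·cross = 21·11.2500 = 236.2500
edge 1: (16.5,2.5)→(13,15)  cross = 16.5·15 − 13·2.5 = 215.0000; (r_i+r_j)·cross = 29.5·215.0000 = 6342.5000
edge 2: (13,15)→(4.5,0)  cross = 13·0 − 4.5·15 = -67.5000; (r_i+r_j)·cross = 17.5·-67.5000 = -1181.2500
Σcross = 158.7500 → A = |Σcross|/2 = 79.3750 mm²
Σ(r_i+r_j)·cross = 5397.5000 → first moment M = |Σ|/6 = 899.5833
R_c = M/A = 899.5833/79.3750 = 11.3333 mm
θ = 329° = 5.742133 rad
V = θ·R_c·A = 5.742133·11.3333·79.3750 = 5165.527 mm³

Volume = 5165.527 mm³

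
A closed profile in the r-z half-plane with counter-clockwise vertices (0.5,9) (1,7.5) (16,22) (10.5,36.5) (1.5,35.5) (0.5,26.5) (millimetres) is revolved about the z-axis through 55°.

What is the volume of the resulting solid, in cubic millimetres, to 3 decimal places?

Profile (r,z), 6 vertices: (0.5,9) (1,7.5) (16,22) (10.5,36.5) (1.5,35.5) (0.5,26.5)
edge 0: (0.5,9)→(1,7.5)  cross = 0.5·7.5 − 1·9 = -5.2500; (r_i+r_j)·cross = 1.5·-5.2500 = -7.8750
edge 1: (1,7.5)→(16,22)  cross = 1·22 − 16·7.5 = -98.0000; (r_i+r_j)·cross = 17·-98.0000 = -1666.0000
edge 2: (16,22)→(10.5,36.5)  cross = 16·36.5 − 10.5·22 = 353.0000; (r_i+r_j)·cross = 26.5·353.0000 = 9354.5000
edge 3: (10.5,36.5)→(1.5,35.5)  cross = 10.5·35.5 − 1.5·36.5 = 318.0000; (r_i+r_j)·cross = 12·318.0000 = 3816.0000
edge 4: (1.5,35.5)→(0.5,26.5)  cross = 1.5·26.5 − 0.5·35.5 = 22.0000; (r_i+r_j)·cross = 2·22.0000 = 44.0000
edge 5: (0.5,26.5)→(0.5,9)  cross = 0.5·9 − 0.5·26.5 = -8.7500; (r_i+r_j)·cross = 1·-8.7500 = -8.7500
Σcross = 581.0000 → A = |Σcross|/2 = 290.5000 mm²
Σ(r_i+r_j)·cross = 11531.8750 → first moment M = |Σ|/6 = 1921.9792
R_c = M/A = 1921.9792/290.5000 = 6.6161 mm
θ = 55° = 0.959931 rad
V = θ·R_c·A = 0.959931·6.6161·290.5000 = 1844.968 mm³

Volume = 1844.968 mm³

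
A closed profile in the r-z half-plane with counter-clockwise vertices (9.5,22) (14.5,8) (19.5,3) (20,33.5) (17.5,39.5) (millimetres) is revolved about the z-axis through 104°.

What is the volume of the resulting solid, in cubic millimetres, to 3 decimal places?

Profile (r,z), 5 vertices: (9.5,22) (14.5,8) (19.5,3) (20,33.5) (17.5,39.5)
edge 0: (9.5,22)→(14.5,8)  cross = 9.5·8 − 14.5·22 = -243.0000; (r_i+r_j)·cross = 24·-243.0000 = -5832.0000
edge 1: (14.5,8)→(19.5,3)  cross = 14.5·3 − 19.5·8 = -112.5000; (r_i+r_j)·cross = 34·-112.5000 = -3825.0000
edge 2: (19.5,3)→(20,33.5)  cross = 19.5·33.5 − 20·3 = 593.2500; (r_i+r_j)·cross = 39.5·593.2500 = 23433.3750
edge 3: (20,33.5)→(17.5,39.5)  cross = 20·39.5 − 17.5·33.5 = 203.7500; (r_i+r_j)·cross = 37.5·203.7500 = 7640.6250
edge 4: (17.5,39.5)→(9.5,22)  cross = 17.5·22 − 9.5·39.5 = 9.7500; (r_i+r_j)·cross = 27·9.7500 = 263.2500
Σcross = 451.2500 → A = |Σcross|/2 = 225.6250 mm²
Σ(r_i+r_j)·cross = 21680.2500 → first moment M = |Σ|/6 = 3613.3750
R_c = M/A = 3613.3750/225.6250 = 16.0150 mm
θ = 104° = 1.815142 rad
V = θ·R_c·A = 1.815142·16.0150·225.6250 = 6558.790 mm³

Volume = 6558.790 mm³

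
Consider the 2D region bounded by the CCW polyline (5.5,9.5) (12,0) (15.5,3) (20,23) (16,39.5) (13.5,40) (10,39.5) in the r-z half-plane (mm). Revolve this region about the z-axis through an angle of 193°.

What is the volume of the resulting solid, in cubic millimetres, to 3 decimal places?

Volume = 16336.242 mm³

Profile (r,z), 7 vertices: (5.5,9.5) (12,0) (15.5,3) (20,23) (16,39.5) (13.5,40) (10,39.5)
edge 0: (5.5,9.5)→(12,0)  cross = 5.5·0 − 12·9.5 = -114.0000; (r_i+r_j)·cross = 17.5·-114.0000 = -1995.0000
edge 1: (12,0)→(15.5,3)  cross = 12·3 − 15.5·0 = 36.0000; (r_i+r_j)·cross = 27.5·36.0000 = 990.0000
edge 2: (15.5,3)→(20,23)  cross = 15.5·23 − 20·3 = 296.5000; (r_i+r_j)·cross = 35.5·296.5000 = 10525.7500
edge 3: (20,23)→(16,39.5)  cross = 20·39.5 − 16·23 = 422.0000; (r_i+r_j)·cross = 36·422.0000 = 15192.0000
edge 4: (16,39.5)→(13.5,40)  cross = 16·40 − 13.5·39.5 = 106.7500; (r_i+r_j)·cross = 29.5·106.7500 = 3149.1250
edge 5: (13.5,40)→(10,39.5)  cross = 13.5·39.5 − 10·40 = 133.2500; (r_i+r_j)·cross = 23.5·133.2500 = 3131.3750
edge 6: (10,39.5)→(5.5,9.5)  cross = 10·9.5 − 5.5·39.5 = -122.2500; (r_i+r_j)·cross = 15.5·-122.2500 = -1894.8750
Σcross = 758.2500 → A = |Σcross|/2 = 379.1250 mm²
Σ(r_i+r_j)·cross = 29098.3750 → first moment M = |Σ|/6 = 4849.7292
R_c = M/A = 4849.7292/379.1250 = 12.7919 mm
θ = 193° = 3.368485 rad
V = θ·R_c·A = 3.368485·12.7919·379.1250 = 16336.242 mm³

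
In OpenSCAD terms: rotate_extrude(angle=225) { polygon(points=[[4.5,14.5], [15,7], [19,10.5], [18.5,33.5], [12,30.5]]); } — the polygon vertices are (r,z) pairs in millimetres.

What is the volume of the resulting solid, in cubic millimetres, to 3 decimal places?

Profile (r,z), 5 vertices: (4.5,14.5) (15,7) (19,10.5) (18.5,33.5) (12,30.5)
edge 0: (4.5,14.5)→(15,7)  cross = 4.5·7 − 15·14.5 = -186.0000; (r_i+r_j)·cross = 19.5·-186.0000 = -3627.0000
edge 1: (15,7)→(19,10.5)  cross = 15·10.5 − 19·7 = 24.5000; (r_i+r_j)·cross = 34·24.5000 = 833.0000
edge 2: (19,10.5)→(18.5,33.5)  cross = 19·33.5 − 18.5·10.5 = 442.2500; (r_i+r_j)·cross = 37.5·442.2500 = 16584.3750
edge 3: (18.5,33.5)→(12,30.5)  cross = 18.5·30.5 − 12·33.5 = 162.2500; (r_i+r_j)·cross = 30.5·162.2500 = 4948.6250
edge 4: (12,30.5)→(4.5,14.5)  cross = 12·14.5 − 4.5·30.5 = 36.7500; (r_i+r_j)·cross = 16.5·36.7500 = 606.3750
Σcross = 479.7500 → A = |Σcross|/2 = 239.8750 mm²
Σ(r_i+r_j)·cross = 19345.3750 → first moment M = |Σ|/6 = 3224.2292
R_c = M/A = 3224.2292/239.8750 = 13.4413 mm
θ = 225° = 3.926991 rad
V = θ·R_c·A = 3.926991·13.4413·239.8750 = 12661.518 mm³

Volume = 12661.518 mm³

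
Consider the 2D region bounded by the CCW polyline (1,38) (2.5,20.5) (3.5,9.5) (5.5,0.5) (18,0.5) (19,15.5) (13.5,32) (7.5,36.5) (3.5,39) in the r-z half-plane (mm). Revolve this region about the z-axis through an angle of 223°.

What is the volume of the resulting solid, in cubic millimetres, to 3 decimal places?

Volume = 19021.751 mm³

Profile (r,z), 9 vertices: (1,38) (2.5,20.5) (3.5,9.5) (5.5,0.5) (18,0.5) (19,15.5) (13.5,32) (7.5,36.5) (3.5,39)
edge 0: (1,38)→(2.5,20.5)  cross = 1·20.5 − 2.5·38 = -74.5000; (r_i+r_j)·cross = 3.5·-74.5000 = -260.7500
edge 1: (2.5,20.5)→(3.5,9.5)  cross = 2.5·9.5 − 3.5·20.5 = -48.0000; (r_i+r_j)·cross = 6·-48.0000 = -288.0000
edge 2: (3.5,9.5)→(5.5,0.5)  cross = 3.5·0.5 − 5.5·9.5 = -50.5000; (r_i+r_j)·cross = 9·-50.5000 = -454.5000
edge 3: (5.5,0.5)→(18,0.5)  cross = 5.5·0.5 − 18·0.5 = -6.2500; (r_i+r_j)·cross = 23.5·-6.2500 = -146.8750
edge 4: (18,0.5)→(19,15.5)  cross = 18·15.5 − 19·0.5 = 269.5000; (r_i+r_j)·cross = 37·269.5000 = 9971.5000
edge 5: (19,15.5)→(13.5,32)  cross = 19·32 − 13.5·15.5 = 398.7500; (r_i+r_j)·cross = 32.5·398.7500 = 12959.3750
edge 6: (13.5,32)→(7.5,36.5)  cross = 13.5·36.5 − 7.5·32 = 252.7500; (r_i+r_j)·cross = 21·252.7500 = 5307.7500
edge 7: (7.5,36.5)→(3.5,39)  cross = 7.5·39 − 3.5·36.5 = 164.7500; (r_i+r_j)·cross = 11·164.7500 = 1812.2500
edge 8: (3.5,39)→(1,38)  cross = 3.5·38 − 1·39 = 94.0000; (r_i+r_j)·cross = 4.5·94.0000 = 423.0000
Σcross = 1000.5000 → A = |Σcross|/2 = 500.2500 mm²
Σ(r_i+r_j)·cross = 29323.7500 → first moment M = |Σ|/6 = 4887.2917
R_c = M/A = 4887.2917/500.2500 = 9.7697 mm
θ = 223° = 3.892084 rad
V = θ·R_c·A = 3.892084·9.7697·500.2500 = 19021.751 mm³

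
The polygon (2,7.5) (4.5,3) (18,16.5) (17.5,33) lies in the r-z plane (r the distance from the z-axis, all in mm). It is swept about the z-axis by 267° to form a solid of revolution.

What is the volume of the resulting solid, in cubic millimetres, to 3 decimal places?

Volume = 9618.300 mm³

Profile (r,z), 4 vertices: (2,7.5) (4.5,3) (18,16.5) (17.5,33)
edge 0: (2,7.5)→(4.5,3)  cross = 2·3 − 4.5·7.5 = -27.7500; (r_i+r_j)·cross = 6.5·-27.7500 = -180.3750
edge 1: (4.5,3)→(18,16.5)  cross = 4.5·16.5 − 18·3 = 20.2500; (r_i+r_j)·cross = 22.5·20.2500 = 455.6250
edge 2: (18,16.5)→(17.5,33)  cross = 18·33 − 17.5·16.5 = 305.2500; (r_i+r_j)·cross = 35.5·305.2500 = 10836.3750
edge 3: (17.5,33)→(2,7.5)  cross = 17.5·7.5 − 2·33 = 65.2500; (r_i+r_j)·cross = 19.5·65.2500 = 1272.3750
Σcross = 363.0000 → A = |Σcross|/2 = 181.5000 mm²
Σ(r_i+r_j)·cross = 12384.0000 → first moment M = |Σ|/6 = 2064.0000
R_c = M/A = 2064.0000/181.5000 = 11.3719 mm
θ = 267° = 4.660029 rad
V = θ·R_c·A = 4.660029·11.3719·181.5000 = 9618.300 mm³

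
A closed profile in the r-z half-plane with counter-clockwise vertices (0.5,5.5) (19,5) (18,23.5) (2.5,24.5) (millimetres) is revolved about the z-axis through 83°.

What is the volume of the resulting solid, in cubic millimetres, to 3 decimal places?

Volume = 4597.478 mm³

Profile (r,z), 4 vertices: (0.5,5.5) (19,5) (18,23.5) (2.5,24.5)
edge 0: (0.5,5.5)→(19,5)  cross = 0.5·5 − 19·5.5 = -102.0000; (r_i+r_j)·cross = 19.5·-102.0000 = -1989.0000
edge 1: (19,5)→(18,23.5)  cross = 19·23.5 − 18·5 = 356.5000; (r_i+r_j)·cross = 37·356.5000 = 13190.5000
edge 2: (18,23.5)→(2.5,24.5)  cross = 18·24.5 − 2.5·23.5 = 382.2500; (r_i+r_j)·cross = 20.5·382.2500 = 7836.1250
edge 3: (2.5,24.5)→(0.5,5.5)  cross = 2.5·5.5 − 0.5·24.5 = 1.5000; (r_i+r_j)·cross = 3·1.5000 = 4.5000
Σcross = 638.2500 → A = |Σcross|/2 = 319.1250 mm²
Σ(r_i+r_j)·cross = 19042.1250 → first moment M = |Σ|/6 = 3173.6875
R_c = M/A = 3173.6875/319.1250 = 9.9450 mm
θ = 83° = 1.448623 rad
V = θ·R_c·A = 1.448623·9.9450·319.1250 = 4597.478 mm³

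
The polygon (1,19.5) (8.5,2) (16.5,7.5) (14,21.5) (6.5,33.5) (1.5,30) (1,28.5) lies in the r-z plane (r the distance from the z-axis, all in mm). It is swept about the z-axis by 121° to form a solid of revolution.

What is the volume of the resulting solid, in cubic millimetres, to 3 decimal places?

Profile (r,z), 7 vertices: (1,19.5) (8.5,2) (16.5,7.5) (14,21.5) (6.5,33.5) (1.5,30) (1,28.5)
edge 0: (1,19.5)→(8.5,2)  cross = 1·2 − 8.5·19.5 = -163.7500; (r_i+r_j)·cross = 9.5·-163.7500 = -1555.6250
edge 1: (8.5,2)→(16.5,7.5)  cross = 8.5·7.5 − 16.5·2 = 30.7500; (r_i+r_j)·cross = 25·30.7500 = 768.7500
edge 2: (16.5,7.5)→(14,21.5)  cross = 16.5·21.5 − 14·7.5 = 249.7500; (r_i+r_j)·cross = 30.5·249.7500 = 7617.3750
edge 3: (14,21.5)→(6.5,33.5)  cross = 14·33.5 − 6.5·21.5 = 329.2500; (r_i+r_j)·cross = 20.5·329.2500 = 6749.6250
edge 4: (6.5,33.5)→(1.5,30)  cross = 6.5·30 − 1.5·33.5 = 144.7500; (r_i+r_j)·cross = 8·144.7500 = 1158.0000
edge 5: (1.5,30)→(1,28.5)  cross = 1.5·28.5 − 1·30 = 12.7500; (r_i+r_j)·cross = 2.5·12.7500 = 31.8750
edge 6: (1,28.5)→(1,19.5)  cross = 1·19.5 − 1·28.5 = -9.0000; (r_i+r_j)·cross = 2·-9.0000 = -18.0000
Σcross = 594.5000 → A = |Σcross|/2 = 297.2500 mm²
Σ(r_i+r_j)·cross = 14752.0000 → first moment M = |Σ|/6 = 2458.6667
R_c = M/A = 2458.6667/297.2500 = 8.2714 mm
θ = 121° = 2.111848 rad
V = θ·R_c·A = 2.111848·8.2714·297.2500 = 5192.331 mm³

Volume = 5192.331 mm³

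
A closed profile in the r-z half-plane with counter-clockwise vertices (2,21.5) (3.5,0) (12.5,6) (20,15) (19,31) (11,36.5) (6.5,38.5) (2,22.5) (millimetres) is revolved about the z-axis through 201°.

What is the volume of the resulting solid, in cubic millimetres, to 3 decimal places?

Volume = 17304.273 mm³

Profile (r,z), 8 vertices: (2,21.5) (3.5,0) (12.5,6) (20,15) (19,31) (11,36.5) (6.5,38.5) (2,22.5)
edge 0: (2,21.5)→(3.5,0)  cross = 2·0 − 3.5·21.5 = -75.2500; (r_i+r_j)·cross = 5.5·-75.2500 = -413.8750
edge 1: (3.5,0)→(12.5,6)  cross = 3.5·6 − 12.5·0 = 21.0000; (r_i+r_j)·cross = 16·21.0000 = 336.0000
edge 2: (12.5,6)→(20,15)  cross = 12.5·15 − 20·6 = 67.5000; (r_i+r_j)·cross = 32.5·67.5000 = 2193.7500
edge 3: (20,15)→(19,31)  cross = 20·31 − 19·15 = 335.0000; (r_i+r_j)·cross = 39·335.0000 = 13065.0000
edge 4: (19,31)→(11,36.5)  cross = 19·36.5 − 11·31 = 352.5000; (r_i+r_j)·cross = 30·352.5000 = 10575.0000
edge 5: (11,36.5)→(6.5,38.5)  cross = 11·38.5 − 6.5·36.5 = 186.2500; (r_i+r_j)·cross = 17.5·186.2500 = 3259.3750
edge 6: (6.5,38.5)→(2,22.5)  cross = 6.5·22.5 − 2·38.5 = 69.2500; (r_i+r_j)·cross = 8.5·69.2500 = 588.6250
edge 7: (2,22.5)→(2,21.5)  cross = 2·21.5 − 2·22.5 = -2.0000; (r_i+r_j)·cross = 4·-2.0000 = -8.0000
Σcross = 954.2500 → A = |Σcross|/2 = 477.1250 mm²
Σ(r_i+r_j)·cross = 29595.8750 → first moment M = |Σ|/6 = 4932.6458
R_c = M/A = 4932.6458/477.1250 = 10.3383 mm
θ = 201° = 3.508112 rad
V = θ·R_c·A = 3.508112·10.3383·477.1250 = 17304.273 mm³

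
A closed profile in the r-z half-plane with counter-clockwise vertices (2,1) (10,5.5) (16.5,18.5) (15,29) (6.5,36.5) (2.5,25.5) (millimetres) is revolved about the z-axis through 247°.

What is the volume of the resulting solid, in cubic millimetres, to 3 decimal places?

Volume = 12222.928 mm³

Profile (r,z), 6 vertices: (2,1) (10,5.5) (16.5,18.5) (15,29) (6.5,36.5) (2.5,25.5)
edge 0: (2,1)→(10,5.5)  cross = 2·5.5 − 10·1 = 1.0000; (r_i+r_j)·cross = 12·1.0000 = 12.0000
edge 1: (10,5.5)→(16.5,18.5)  cross = 10·18.5 − 16.5·5.5 = 94.2500; (r_i+r_j)·cross = 26.5·94.2500 = 2497.6250
edge 2: (16.5,18.5)→(15,29)  cross = 16.5·29 − 15·18.5 = 201.0000; (r_i+r_j)·cross = 31.5·201.0000 = 6331.5000
edge 3: (15,29)→(6.5,36.5)  cross = 15·36.5 − 6.5·29 = 359.0000; (r_i+r_j)·cross = 21.5·359.0000 = 7718.5000
edge 4: (6.5,36.5)→(2.5,25.5)  cross = 6.5·25.5 − 2.5·36.5 = 74.5000; (r_i+r_j)·cross = 9·74.5000 = 670.5000
edge 5: (2.5,25.5)→(2,1)  cross = 2.5·1 − 2·25.5 = -48.5000; (r_i+r_j)·cross = 4.5·-48.5000 = -218.2500
Σcross = 681.2500 → A = |Σcross|/2 = 340.6250 mm²
Σ(r_i+r_j)·cross = 17011.8750 → first moment M = |Σ|/6 = 2835.3125
R_c = M/A = 2835.3125/340.6250 = 8.3239 mm
θ = 247° = 4.310963 rad
V = θ·R_c·A = 4.310963·8.3239·340.6250 = 12222.928 mm³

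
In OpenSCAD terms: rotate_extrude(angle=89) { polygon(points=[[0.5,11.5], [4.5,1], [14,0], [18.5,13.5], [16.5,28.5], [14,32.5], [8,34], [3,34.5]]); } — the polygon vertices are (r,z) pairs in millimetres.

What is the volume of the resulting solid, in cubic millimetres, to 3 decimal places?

Profile (r,z), 8 vertices: (0.5,11.5) (4.5,1) (14,0) (18.5,13.5) (16.5,28.5) (14,32.5) (8,34) (3,34.5)
edge 0: (0.5,11.5)→(4.5,1)  cross = 0.5·1 − 4.5·11.5 = -51.2500; (r_i+r_j)·cross = 5·-51.2500 = -256.2500
edge 1: (4.5,1)→(14,0)  cross = 4.5·0 − 14·1 = -14.0000; (r_i+r_j)·cross = 18.5·-14.0000 = -259.0000
edge 2: (14,0)→(18.5,13.5)  cross = 14·13.5 − 18.5·0 = 189.0000; (r_i+r_j)·cross = 32.5·189.0000 = 6142.5000
edge 3: (18.5,13.5)→(16.5,28.5)  cross = 18.5·28.5 − 16.5·13.5 = 304.5000; (r_i+r_j)·cross = 35·304.5000 = 10657.5000
edge 4: (16.5,28.5)→(14,32.5)  cross = 16.5·32.5 − 14·28.5 = 137.2500; (r_i+r_j)·cross = 30.5·137.2500 = 4186.1250
edge 5: (14,32.5)→(8,34)  cross = 14·34 − 8·32.5 = 216.0000; (r_i+r_j)·cross = 22·216.0000 = 4752.0000
edge 6: (8,34)→(3,34.5)  cross = 8·34.5 − 3·34 = 174.0000; (r_i+r_j)·cross = 11·174.0000 = 1914.0000
edge 7: (3,34.5)→(0.5,11.5)  cross = 3·11.5 − 0.5·34.5 = 17.2500; (r_i+r_j)·cross = 3.5·17.2500 = 60.3750
Σcross = 972.7500 → A = |Σcross|/2 = 486.3750 mm²
Σ(r_i+r_j)·cross = 27197.2500 → first moment M = |Σ|/6 = 4532.8750
R_c = M/A = 4532.8750/486.3750 = 9.3197 mm
θ = 89° = 1.553343 rad
V = θ·R_c·A = 1.553343·9.3197·486.3750 = 7041.110 mm³

Volume = 7041.110 mm³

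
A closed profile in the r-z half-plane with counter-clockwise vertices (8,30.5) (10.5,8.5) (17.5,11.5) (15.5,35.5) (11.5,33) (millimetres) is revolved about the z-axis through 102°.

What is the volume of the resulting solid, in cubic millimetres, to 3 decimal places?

Profile (r,z), 5 vertices: (8,30.5) (10.5,8.5) (17.5,11.5) (15.5,35.5) (11.5,33)
edge 0: (8,30.5)→(10.5,8.5)  cross = 8·8.5 − 10.5·30.5 = -252.2500; (r_i+r_j)·cross = 18.5·-252.2500 = -4666.6250
edge 1: (10.5,8.5)→(17.5,11.5)  cross = 10.5·11.5 − 17.5·8.5 = -28.0000; (r_i+r_j)·cross = 28·-28.0000 = -784.0000
edge 2: (17.5,11.5)→(15.5,35.5)  cross = 17.5·35.5 − 15.5·11.5 = 443.0000; (r_i+r_j)·cross = 33·443.0000 = 14619.0000
edge 3: (15.5,35.5)→(11.5,33)  cross = 15.5·33 − 11.5·35.5 = 103.2500; (r_i+r_j)·cross = 27·103.2500 = 2787.7500
edge 4: (11.5,33)→(8,30.5)  cross = 11.5·30.5 − 8·33 = 86.7500; (r_i+r_j)·cross = 19.5·86.7500 = 1691.6250
Σcross = 352.7500 → A = |Σcross|/2 = 176.3750 mm²
Σ(r_i+r_j)·cross = 13647.7500 → first moment M = |Σ|/6 = 2274.6250
R_c = M/A = 2274.6250/176.3750 = 12.8965 mm
θ = 102° = 1.780236 rad
V = θ·R_c·A = 1.780236·12.8965·176.3750 = 4049.369 mm³

Volume = 4049.369 mm³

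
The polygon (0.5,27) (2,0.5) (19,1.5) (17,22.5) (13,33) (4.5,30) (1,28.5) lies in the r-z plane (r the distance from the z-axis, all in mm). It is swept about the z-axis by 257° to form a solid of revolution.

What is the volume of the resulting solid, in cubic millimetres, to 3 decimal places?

Profile (r,z), 7 vertices: (0.5,27) (2,0.5) (19,1.5) (17,22.5) (13,33) (4.5,30) (1,28.5)
edge 0: (0.5,27)→(2,0.5)  cross = 0.5·0.5 − 2·27 = -53.7500; (r_i+r_j)·cross = 2.5·-53.7500 = -134.3750
edge 1: (2,0.5)→(19,1.5)  cross = 2·1.5 − 19·0.5 = -6.5000; (r_i+r_j)·cross = 21·-6.5000 = -136.5000
edge 2: (19,1.5)→(17,22.5)  cross = 19·22.5 − 17·1.5 = 402.0000; (r_i+r_j)·cross = 36·402.0000 = 14472.0000
edge 3: (17,22.5)→(13,33)  cross = 17·33 − 13·22.5 = 268.5000; (r_i+r_j)·cross = 30·268.5000 = 8055.0000
edge 4: (13,33)→(4.5,30)  cross = 13·30 − 4.5·33 = 241.5000; (r_i+r_j)·cross = 17.5·241.5000 = 4226.2500
edge 5: (4.5,30)→(1,28.5)  cross = 4.5·28.5 − 1·30 = 98.2500; (r_i+r_j)·cross = 5.5·98.2500 = 540.3750
edge 6: (1,28.5)→(0.5,27)  cross = 1·27 − 0.5·28.5 = 12.7500; (r_i+r_j)·cross = 1.5·12.7500 = 19.1250
Σcross = 962.7500 → A = |Σcross|/2 = 481.3750 mm²
Σ(r_i+r_j)·cross = 27041.8750 → first moment M = |Σ|/6 = 4506.9792
R_c = M/A = 4506.9792/481.3750 = 9.3627 mm
θ = 257° = 4.485496 rad
V = θ·R_c·A = 4.485496·9.3627·481.3750 = 20216.038 mm³

Volume = 20216.038 mm³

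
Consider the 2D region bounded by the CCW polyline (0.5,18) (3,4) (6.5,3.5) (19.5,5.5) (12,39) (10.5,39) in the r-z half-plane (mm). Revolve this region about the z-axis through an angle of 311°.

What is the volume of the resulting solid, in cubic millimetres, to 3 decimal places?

Profile (r,z), 6 vertices: (0.5,18) (3,4) (6.5,3.5) (19.5,5.5) (12,39) (10.5,39)
edge 0: (0.5,18)→(3,4)  cross = 0.5·4 − 3·18 = -52.0000; (r_i+r_j)·cross = 3.5·-52.0000 = -182.0000
edge 1: (3,4)→(6.5,3.5)  cross = 3·3.5 − 6.5·4 = -15.5000; (r_i+r_j)·cross = 9.5·-15.5000 = -147.2500
edge 2: (6.5,3.5)→(19.5,5.5)  cross = 6.5·5.5 − 19.5·3.5 = -32.5000; (r_i+r_j)·cross = 26·-32.5000 = -845.0000
edge 3: (19.5,5.5)→(12,39)  cross = 19.5·39 − 12·5.5 = 694.5000; (r_i+r_j)·cross = 31.5·694.5000 = 21876.7500
edge 4: (12,39)→(10.5,39)  cross = 12·39 − 10.5·39 = 58.5000; (r_i+r_j)·cross = 22.5·58.5000 = 1316.2500
edge 5: (10.5,39)→(0.5,18)  cross = 10.5·18 − 0.5·39 = 169.5000; (r_i+r_j)·cross = 11·169.5000 = 1864.5000
Σcross = 822.5000 → A = |Σcross|/2 = 411.2500 mm²
Σ(r_i+r_j)·cross = 23883.2500 → first moment M = |Σ|/6 = 3980.5417
R_c = M/A = 3980.5417/411.2500 = 9.6791 mm
θ = 311° = 5.427974 rad
V = θ·R_c·A = 5.427974·9.6791·411.2500 = 21606.277 mm³

Volume = 21606.277 mm³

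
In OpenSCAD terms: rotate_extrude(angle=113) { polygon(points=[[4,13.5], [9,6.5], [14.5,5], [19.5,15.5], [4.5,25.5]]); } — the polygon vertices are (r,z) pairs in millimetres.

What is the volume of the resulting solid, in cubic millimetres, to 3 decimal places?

Volume = 3890.865 mm³

Profile (r,z), 5 vertices: (4,13.5) (9,6.5) (14.5,5) (19.5,15.5) (4.5,25.5)
edge 0: (4,13.5)→(9,6.5)  cross = 4·6.5 − 9·13.5 = -95.5000; (r_i+r_j)·cross = 13·-95.5000 = -1241.5000
edge 1: (9,6.5)→(14.5,5)  cross = 9·5 − 14.5·6.5 = -49.2500; (r_i+r_j)·cross = 23.5·-49.2500 = -1157.3750
edge 2: (14.5,5)→(19.5,15.5)  cross = 14.5·15.5 − 19.5·5 = 127.2500; (r_i+r_j)·cross = 34·127.2500 = 4326.5000
edge 3: (19.5,15.5)→(4.5,25.5)  cross = 19.5·25.5 − 4.5·15.5 = 427.5000; (r_i+r_j)·cross = 24·427.5000 = 10260.0000
edge 4: (4.5,25.5)→(4,13.5)  cross = 4.5·13.5 − 4·25.5 = -41.2500; (r_i+r_j)·cross = 8.5·-41.2500 = -350.6250
Σcross = 368.7500 → A = |Σcross|/2 = 184.3750 mm²
Σ(r_i+r_j)·cross = 11837.0000 → first moment M = |Σ|/6 = 1972.8333
R_c = M/A = 1972.8333/184.3750 = 10.7001 mm
θ = 113° = 1.972222 rad
V = θ·R_c·A = 1.972222·10.7001·184.3750 = 3890.865 mm³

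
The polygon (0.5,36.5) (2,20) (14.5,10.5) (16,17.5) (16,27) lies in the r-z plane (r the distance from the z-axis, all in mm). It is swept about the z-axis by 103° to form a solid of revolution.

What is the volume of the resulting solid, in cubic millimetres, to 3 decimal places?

Profile (r,z), 5 vertices: (0.5,36.5) (2,20) (14.5,10.5) (16,17.5) (16,27)
edge 0: (0.5,36.5)→(2,20)  cross = 0.5·20 − 2·36.5 = -63.0000; (r_i+r_j)·cross = 2.5·-63.0000 = -157.5000
edge 1: (2,20)→(14.5,10.5)  cross = 2·10.5 − 14.5·20 = -269.0000; (r_i+r_j)·cross = 16.5·-269.0000 = -4438.5000
edge 2: (14.5,10.5)→(16,17.5)  cross = 14.5·17.5 − 16·10.5 = 85.7500; (r_i+r_j)·cross = 30.5·85.7500 = 2615.3750
edge 3: (16,17.5)→(16,27)  cross = 16·27 − 16·17.5 = 152.0000; (r_i+r_j)·cross = 32·152.0000 = 4864.0000
edge 4: (16,27)→(0.5,36.5)  cross = 16·36.5 − 0.5·27 = 570.5000; (r_i+r_j)·cross = 16.5·570.5000 = 9413.2500
Σcross = 476.2500 → A = |Σcross|/2 = 238.1250 mm²
Σ(r_i+r_j)·cross = 12296.6250 → first moment M = |Σ|/6 = 2049.4375
R_c = M/A = 2049.4375/238.1250 = 8.6066 mm
θ = 103° = 1.797689 rad
V = θ·R_c·A = 1.797689·8.6066·238.1250 = 3684.252 mm³

Volume = 3684.252 mm³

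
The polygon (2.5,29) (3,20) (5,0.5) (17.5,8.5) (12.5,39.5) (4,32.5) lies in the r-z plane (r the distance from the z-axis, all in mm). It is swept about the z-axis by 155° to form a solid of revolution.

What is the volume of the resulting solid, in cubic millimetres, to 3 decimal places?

Volume = 9756.916 mm³

Profile (r,z), 6 vertices: (2.5,29) (3,20) (5,0.5) (17.5,8.5) (12.5,39.5) (4,32.5)
edge 0: (2.5,29)→(3,20)  cross = 2.5·20 − 3·29 = -37.0000; (r_i+r_j)·cross = 5.5·-37.0000 = -203.5000
edge 1: (3,20)→(5,0.5)  cross = 3·0.5 − 5·20 = -98.5000; (r_i+r_j)·cross = 8·-98.5000 = -788.0000
edge 2: (5,0.5)→(17.5,8.5)  cross = 5·8.5 − 17.5·0.5 = 33.7500; (r_i+r_j)·cross = 22.5·33.7500 = 759.3750
edge 3: (17.5,8.5)→(12.5,39.5)  cross = 17.5·39.5 − 12.5·8.5 = 585.0000; (r_i+r_j)·cross = 30·585.0000 = 17550.0000
edge 4: (12.5,39.5)→(4,32.5)  cross = 12.5·32.5 − 4·39.5 = 248.2500; (r_i+r_j)·cross = 16.5·248.2500 = 4096.1250
edge 5: (4,32.5)→(2.5,29)  cross = 4·29 − 2.5·32.5 = 34.7500; (r_i+r_j)·cross = 6.5·34.7500 = 225.8750
Σcross = 766.2500 → A = |Σcross|/2 = 383.1250 mm²
Σ(r_i+r_j)·cross = 21639.8750 → first moment M = |Σ|/6 = 3606.6458
R_c = M/A = 3606.6458/383.1250 = 9.4138 mm
θ = 155° = 2.705260 rad
V = θ·R_c·A = 2.705260·9.4138·383.1250 = 9756.916 mm³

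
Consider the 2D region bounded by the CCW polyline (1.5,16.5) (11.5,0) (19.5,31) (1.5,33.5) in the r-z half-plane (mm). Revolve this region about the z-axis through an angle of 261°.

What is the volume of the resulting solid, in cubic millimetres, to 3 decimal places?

Volume = 16133.387 mm³

Profile (r,z), 4 vertices: (1.5,16.5) (11.5,0) (19.5,31) (1.5,33.5)
edge 0: (1.5,16.5)→(11.5,0)  cross = 1.5·0 − 11.5·16.5 = -189.7500; (r_i+r_j)·cross = 13·-189.7500 = -2466.7500
edge 1: (11.5,0)→(19.5,31)  cross = 11.5·31 − 19.5·0 = 356.5000; (r_i+r_j)·cross = 31·356.5000 = 11051.5000
edge 2: (19.5,31)→(1.5,33.5)  cross = 19.5·33.5 − 1.5·31 = 606.7500; (r_i+r_j)·cross = 21·606.7500 = 12741.7500
edge 3: (1.5,33.5)→(1.5,16.5)  cross = 1.5·16.5 − 1.5·33.5 = -25.5000; (r_i+r_j)·cross = 3·-25.5000 = -76.5000
Σcross = 748.0000 → A = |Σcross|/2 = 374.0000 mm²
Σ(r_i+r_j)·cross = 21250.0000 → first moment M = |Σ|/6 = 3541.6667
R_c = M/A = 3541.6667/374.0000 = 9.4697 mm
θ = 261° = 4.555309 rad
V = θ·R_c·A = 4.555309·9.4697·374.0000 = 16133.387 mm³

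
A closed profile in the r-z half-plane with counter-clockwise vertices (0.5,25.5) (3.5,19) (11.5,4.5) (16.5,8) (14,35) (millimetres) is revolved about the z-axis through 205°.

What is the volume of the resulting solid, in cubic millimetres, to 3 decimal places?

Volume = 9694.537 mm³

Profile (r,z), 5 vertices: (0.5,25.5) (3.5,19) (11.5,4.5) (16.5,8) (14,35)
edge 0: (0.5,25.5)→(3.5,19)  cross = 0.5·19 − 3.5·25.5 = -79.7500; (r_i+r_j)·cross = 4·-79.7500 = -319.0000
edge 1: (3.5,19)→(11.5,4.5)  cross = 3.5·4.5 − 11.5·19 = -202.7500; (r_i+r_j)·cross = 15·-202.7500 = -3041.2500
edge 2: (11.5,4.5)→(16.5,8)  cross = 11.5·8 − 16.5·4.5 = 17.7500; (r_i+r_j)·cross = 28·17.7500 = 497.0000
edge 3: (16.5,8)→(14,35)  cross = 16.5·35 − 14·8 = 465.5000; (r_i+r_j)·cross = 30.5·465.5000 = 14197.7500
edge 4: (14,35)→(0.5,25.5)  cross = 14·25.5 − 0.5·35 = 339.5000; (r_i+r_j)·cross = 14.5·339.5000 = 4922.7500
Σcross = 540.2500 → A = |Σcross|/2 = 270.1250 mm²
Σ(r_i+r_j)·cross = 16257.2500 → first moment M = |Σ|/6 = 2709.5417
R_c = M/A = 2709.5417/270.1250 = 10.0307 mm
θ = 205° = 3.577925 rad
V = θ·R_c·A = 3.577925·10.0307·270.1250 = 9694.537 mm³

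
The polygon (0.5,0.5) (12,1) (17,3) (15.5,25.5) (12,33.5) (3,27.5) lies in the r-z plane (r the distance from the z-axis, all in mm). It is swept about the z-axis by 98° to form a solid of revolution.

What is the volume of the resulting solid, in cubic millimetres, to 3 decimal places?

Profile (r,z), 6 vertices: (0.5,0.5) (12,1) (17,3) (15.5,25.5) (12,33.5) (3,27.5)
edge 0: (0.5,0.5)→(12,1)  cross = 0.5·1 − 12·0.5 = -5.5000; (r_i+r_j)·cross = 12.5·-5.5000 = -68.7500
edge 1: (12,1)→(17,3)  cross = 12·3 − 17·1 = 19.0000; (r_i+r_j)·cross = 29·19.0000 = 551.0000
edge 2: (17,3)→(15.5,25.5)  cross = 17·25.5 − 15.5·3 = 387.0000; (r_i+r_j)·cross = 32.5·387.0000 = 12577.5000
edge 3: (15.5,25.5)→(12,33.5)  cross = 15.5·33.5 − 12·25.5 = 213.2500; (r_i+r_j)·cross = 27.5·213.2500 = 5864.3750
edge 4: (12,33.5)→(3,27.5)  cross = 12·27.5 − 3·33.5 = 229.5000; (r_i+r_j)·cross = 15·229.5000 = 3442.5000
edge 5: (3,27.5)→(0.5,0.5)  cross = 3·0.5 − 0.5·27.5 = -12.2500; (r_i+r_j)·cross = 3.5·-12.2500 = -42.8750
Σcross = 831.0000 → A = |Σcross|/2 = 415.5000 mm²
Σ(r_i+r_j)·cross = 22323.7500 → first moment M = |Σ|/6 = 3720.6250
R_c = M/A = 3720.6250/415.5000 = 8.9546 mm
θ = 98° = 1.710423 rad
V = θ·R_c·A = 1.710423·8.9546·415.5000 = 6363.841 mm³

Volume = 6363.841 mm³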